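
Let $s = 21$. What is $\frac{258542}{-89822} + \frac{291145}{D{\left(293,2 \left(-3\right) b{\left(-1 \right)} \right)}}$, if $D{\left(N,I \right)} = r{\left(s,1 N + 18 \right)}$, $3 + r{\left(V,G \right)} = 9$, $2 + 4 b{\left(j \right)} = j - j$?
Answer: $\frac{13074837469}{269466} \approx 48521.0$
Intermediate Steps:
$b{\left(j \right)} = - \frac{1}{2}$ ($b{\left(j \right)} = - \frac{1}{2} + \frac{j - j}{4} = - \frac{1}{2} + \frac{1}{4} \cdot 0 = - \frac{1}{2} + 0 = - \frac{1}{2}$)
$r{\left(V,G \right)} = 6$ ($r{\left(V,G \right)} = -3 + 9 = 6$)
$D{\left(N,I \right)} = 6$
$\frac{258542}{-89822} + \frac{291145}{D{\left(293,2 \left(-3\right) b{\left(-1 \right)} \right)}} = \frac{258542}{-89822} + \frac{291145}{6} = 258542 \left(- \frac{1}{89822}\right) + 291145 \cdot \frac{1}{6} = - \frac{129271}{44911} + \frac{291145}{6} = \frac{13074837469}{269466}$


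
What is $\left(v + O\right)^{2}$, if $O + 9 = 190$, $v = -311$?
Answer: $16900$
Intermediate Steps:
$O = 181$ ($O = -9 + 190 = 181$)
$\left(v + O\right)^{2} = \left(-311 + 181\right)^{2} = \left(-130\right)^{2} = 16900$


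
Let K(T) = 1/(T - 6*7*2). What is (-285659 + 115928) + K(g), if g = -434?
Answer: -87920659/518 ≈ -1.6973e+5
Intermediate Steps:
K(T) = 1/(-84 + T) (K(T) = 1/(T - 42*2) = 1/(T - 84) = 1/(-84 + T))
(-285659 + 115928) + K(g) = (-285659 + 115928) + 1/(-84 - 434) = -169731 + 1/(-518) = -169731 - 1/518 = -87920659/518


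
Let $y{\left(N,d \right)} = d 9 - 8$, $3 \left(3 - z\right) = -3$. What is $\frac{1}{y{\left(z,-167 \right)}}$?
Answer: $- \frac{1}{1511} \approx -0.00066181$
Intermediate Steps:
$z = 4$ ($z = 3 - -1 = 3 + 1 = 4$)
$y{\left(N,d \right)} = -8 + 9 d$ ($y{\left(N,d \right)} = 9 d - 8 = -8 + 9 d$)
$\frac{1}{y{\left(z,-167 \right)}} = \frac{1}{-8 + 9 \left(-167\right)} = \frac{1}{-8 - 1503} = \frac{1}{-1511} = - \frac{1}{1511}$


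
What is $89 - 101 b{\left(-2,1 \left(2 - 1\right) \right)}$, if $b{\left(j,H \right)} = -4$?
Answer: $493$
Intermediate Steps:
$89 - 101 b{\left(-2,1 \left(2 - 1\right) \right)} = 89 - -404 = 89 + 404 = 493$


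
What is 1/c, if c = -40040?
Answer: -1/40040 ≈ -2.4975e-5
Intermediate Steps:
1/c = 1/(-40040) = -1/40040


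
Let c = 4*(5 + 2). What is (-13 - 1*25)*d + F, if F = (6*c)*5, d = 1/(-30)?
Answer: 12619/15 ≈ 841.27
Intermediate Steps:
c = 28 (c = 4*7 = 28)
d = -1/30 ≈ -0.033333
F = 840 (F = (6*28)*5 = 168*5 = 840)
(-13 - 1*25)*d + F = (-13 - 1*25)*(-1/30) + 840 = (-13 - 25)*(-1/30) + 840 = -38*(-1/30) + 840 = 19/15 + 840 = 12619/15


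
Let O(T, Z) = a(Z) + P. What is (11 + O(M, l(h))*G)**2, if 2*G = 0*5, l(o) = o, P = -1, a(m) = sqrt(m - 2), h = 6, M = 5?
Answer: 121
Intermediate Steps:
a(m) = sqrt(-2 + m)
O(T, Z) = -1 + sqrt(-2 + Z) (O(T, Z) = sqrt(-2 + Z) - 1 = -1 + sqrt(-2 + Z))
G = 0 (G = (0*5)/2 = (1/2)*0 = 0)
(11 + O(M, l(h))*G)**2 = (11 + (-1 + sqrt(-2 + 6))*0)**2 = (11 + (-1 + sqrt(4))*0)**2 = (11 + (-1 + 2)*0)**2 = (11 + 1*0)**2 = (11 + 0)**2 = 11**2 = 121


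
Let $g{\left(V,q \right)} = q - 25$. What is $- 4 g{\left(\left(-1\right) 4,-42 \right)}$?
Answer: $268$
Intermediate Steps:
$g{\left(V,q \right)} = -25 + q$ ($g{\left(V,q \right)} = q - 25 = -25 + q$)
$- 4 g{\left(\left(-1\right) 4,-42 \right)} = - 4 \left(-25 - 42\right) = \left(-4\right) \left(-67\right) = 268$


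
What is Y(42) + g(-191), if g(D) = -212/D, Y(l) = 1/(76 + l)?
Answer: 25207/22538 ≈ 1.1184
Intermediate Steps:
Y(42) + g(-191) = 1/(76 + 42) - 212/(-191) = 1/118 - 212*(-1/191) = 1/118 + 212/191 = 25207/22538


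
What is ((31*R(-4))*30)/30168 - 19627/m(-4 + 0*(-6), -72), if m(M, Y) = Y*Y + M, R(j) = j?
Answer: -25474039/6511260 ≈ -3.9123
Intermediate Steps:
m(M, Y) = M + Y² (m(M, Y) = Y² + M = M + Y²)
((31*R(-4))*30)/30168 - 19627/m(-4 + 0*(-6), -72) = ((31*(-4))*30)/30168 - 19627/((-4 + 0*(-6)) + (-72)²) = -124*30*(1/30168) - 19627/((-4 + 0) + 5184) = -3720*1/30168 - 19627/(-4 + 5184) = -155/1257 - 19627/5180 = -25474039/6511260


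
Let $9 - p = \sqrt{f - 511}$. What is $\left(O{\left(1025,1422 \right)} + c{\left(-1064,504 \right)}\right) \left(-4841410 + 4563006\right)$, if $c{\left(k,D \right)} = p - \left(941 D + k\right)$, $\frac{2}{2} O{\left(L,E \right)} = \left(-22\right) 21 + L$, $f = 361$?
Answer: $131581525712 + 1392020 i \sqrt{6} \approx 1.3158 \cdot 10^{11} + 3.4097 \cdot 10^{6} i$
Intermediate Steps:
$O{\left(L,E \right)} = -462 + L$ ($O{\left(L,E \right)} = \left(-22\right) 21 + L = -462 + L$)
$p = 9 - 5 i \sqrt{6}$ ($p = 9 - \sqrt{361 - 511} = 9 - \sqrt{-150} = 9 - 5 i \sqrt{6} \approx 9.0 - 12.247 i$)
$c{\left(k,D \right)} = 9 - k - 941 D - 5 i \sqrt{6}$ ($c{\left(k,D \right)} = \left(9 - 5 i \sqrt{6}\right) - \left(941 D + k\right) = \left(9 - 5 i \sqrt{6}\right) - \left(k + 941 D\right) = 9 - k - 941 D - 5 i \sqrt{6}$)
$\left(O{\left(1025,1422 \right)} + c{\left(-1064,504 \right)}\right) \left(-4841410 + 4563006\right) = \left(\left(-462 + 1025\right) - \left(473191 + 5 i \sqrt{6}\right)\right) \left(-4841410 + 4563006\right) = \left(563 + \left(9 + 1064 - 474264 - 5 i \sqrt{6}\right)\right) \left(-278404\right) = \left(563 - \left(473191 + 5 i \sqrt{6}\right)\right) \left(-278404\right) = \left(-472628 - 5 i \sqrt{6}\right) \left(-278404\right) = 131581525712 + 1392020 i \sqrt{6}$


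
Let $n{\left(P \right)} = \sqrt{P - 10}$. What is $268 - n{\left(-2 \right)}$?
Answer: $268 - 2 i \sqrt{3} \approx 268.0 - 3.4641 i$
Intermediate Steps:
$n{\left(P \right)} = \sqrt{-10 + P}$
$268 - n{\left(-2 \right)} = 268 - \sqrt{-10 - 2} = 268 - \sqrt{-12} = 268 - 2 i \sqrt{3}$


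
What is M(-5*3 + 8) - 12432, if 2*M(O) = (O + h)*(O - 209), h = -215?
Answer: 11544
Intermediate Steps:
M(O) = (-215 + O)*(-209 + O)/2 (M(O) = ((O - 215)*(O - 209))/2 = ((-215 + O)*(-209 + O))/2 = (-215 + O)*(-209 + O)/2)
M(-5*3 + 8) - 12432 = (44935/2 + (-5*3 + 8)**2/2 - 212*(-5*3 + 8)) - 12432 = (44935/2 + (-15 + 8)**2/2 - 212*(-15 + 8)) - 12432 = (44935/2 + (1/2)*(-7)**2 - 212*(-7)) - 12432 = (44935/2 + (1/2)*49 + 1484) - 12432 = (44935/2 + 49/2 + 1484) - 12432 = 23976 - 12432 = 11544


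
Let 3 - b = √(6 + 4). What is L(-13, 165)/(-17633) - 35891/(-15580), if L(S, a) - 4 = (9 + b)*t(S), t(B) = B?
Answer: 33433377/14459060 - 13*√10/17633 ≈ 2.3099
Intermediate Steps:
b = 3 - √10 (b = 3 - √(6 + 4) = 3 - √10 ≈ -0.16228)
L(S, a) = 4 + S*(12 - √10) (L(S, a) = 4 + (9 + (3 - √10))*S = 4 + (12 - √10)*S = 4 + S*(12 - √10))
L(-13, 165)/(-17633) - 35891/(-15580) = (4 + 12*(-13) - 1*(-13)*√10)/(-17633) - 35891/(-15580) = (4 - 156 + 13*√10)*(-1/17633) - 35891*(-1/15580) = (-152 + 13*√10)*(-1/17633) + 1889/820 = (152/17633 - 13*√10/17633) + 1889/820 = 33433377/14459060 - 13*√10/17633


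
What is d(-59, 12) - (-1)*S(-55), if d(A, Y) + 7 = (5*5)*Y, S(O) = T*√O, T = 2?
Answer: 293 + 2*I*√55 ≈ 293.0 + 14.832*I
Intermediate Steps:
S(O) = 2*√O
d(A, Y) = -7 + 25*Y (d(A, Y) = -7 + (5*5)*Y = -7 + 25*Y)
d(-59, 12) - (-1)*S(-55) = (-7 + 25*12) - (-1)*2*√(-55) = (-7 + 300) - (-1)*2*(I*√55) = 293 - (-1)*2*I*√55 = 293 - (-2)*I*√55 = 293 + 2*I*√55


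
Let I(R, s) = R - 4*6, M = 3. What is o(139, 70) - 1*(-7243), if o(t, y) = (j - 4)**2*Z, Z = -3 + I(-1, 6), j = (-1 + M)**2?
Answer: 7243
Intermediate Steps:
I(R, s) = -24 + R (I(R, s) = R - 24 = -24 + R)
j = 4 (j = (-1 + 3)**2 = 2**2 = 4)
Z = -28 (Z = -3 + (-24 - 1) = -3 - 25 = -28)
o(t, y) = 0 (o(t, y) = (4 - 4)**2*(-28) = 0**2*(-28) = 0*(-28) = 0)
o(139, 70) - 1*(-7243) = 0 - 1*(-7243) = 0 + 7243 = 7243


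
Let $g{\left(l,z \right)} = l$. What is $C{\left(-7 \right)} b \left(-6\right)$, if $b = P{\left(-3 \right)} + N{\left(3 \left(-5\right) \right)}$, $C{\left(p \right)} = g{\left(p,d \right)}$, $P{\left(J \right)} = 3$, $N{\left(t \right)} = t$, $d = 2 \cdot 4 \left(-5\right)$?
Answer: $-504$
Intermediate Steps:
$d = -40$ ($d = 8 \left(-5\right) = -40$)
$C{\left(p \right)} = p$
$b = -12$ ($b = 3 + 3 \left(-5\right) = 3 - 15 = -12$)
$C{\left(-7 \right)} b \left(-6\right) = - 7 \left(\left(-12\right) \left(-6\right)\right) = \left(-7\right) 72 = -504$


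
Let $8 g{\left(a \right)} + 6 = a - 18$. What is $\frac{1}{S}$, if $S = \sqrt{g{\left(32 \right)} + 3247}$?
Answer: $\frac{\sqrt{203}}{812} \approx 0.017547$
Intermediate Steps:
$g{\left(a \right)} = -3 + \frac{a}{8}$ ($g{\left(a \right)} = - \frac{3}{4} + \frac{a - 18}{8} = - \frac{3}{4} + \frac{-18 + a}{8} = - \frac{3}{4} + \left(- \frac{9}{4} + \frac{a}{8}\right) = -3 + \frac{a}{8}$)
$S = 4 \sqrt{203}$ ($S = \sqrt{\left(-3 + \frac{1}{8} \cdot 32\right) + 3247} = \sqrt{\left(-3 + 4\right) + 3247} = \sqrt{1 + 3247} = \sqrt{3248} = 4 \sqrt{203} \approx 56.991$)
$\frac{1}{S} = \frac{1}{4 \sqrt{203}} = \frac{\sqrt{203}}{812}$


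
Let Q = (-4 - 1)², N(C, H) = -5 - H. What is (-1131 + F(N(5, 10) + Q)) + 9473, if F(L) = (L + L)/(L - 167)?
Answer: 1309674/157 ≈ 8341.9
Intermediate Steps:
Q = 25 (Q = (-5)² = 25)
F(L) = 2*L/(-167 + L) (F(L) = (2*L)/(-167 + L) = 2*L/(-167 + L))
(-1131 + F(N(5, 10) + Q)) + 9473 = (-1131 + 2*((-5 - 1*10) + 25)/(-167 + ((-5 - 1*10) + 25))) + 9473 = (-1131 + 2*((-5 - 10) + 25)/(-167 + ((-5 - 10) + 25))) + 9473 = (-1131 + 2*(-15 + 25)/(-167 + (-15 + 25))) + 9473 = (-1131 + 2*10/(-167 + 10)) + 9473 = (-1131 + 2*10/(-157)) + 9473 = (-1131 + 2*10*(-1/157)) + 9473 = (-1131 - 20/157) + 9473 = -177587/157 + 9473 = 1309674/157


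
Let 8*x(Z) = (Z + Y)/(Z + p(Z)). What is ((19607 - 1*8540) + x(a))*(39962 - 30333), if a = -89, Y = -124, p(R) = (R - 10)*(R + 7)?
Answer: 6844825982199/64232 ≈ 1.0656e+8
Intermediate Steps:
p(R) = (-10 + R)*(7 + R)
x(Z) = (-124 + Z)/(8*(-70 + Z² - 2*Z)) (x(Z) = ((Z - 124)/(Z + (-70 + Z² - 3*Z)))/8 = ((-124 + Z)/(-70 + Z² - 2*Z))/8 = (-124 + Z)/(8*(-70 + Z² - 2*Z)))
((19607 - 1*8540) + x(a))*(39962 - 30333) = ((19607 - 1*8540) + (124 - 1*(-89))/(8*(70 - 1*(-89)² + 2*(-89))))*(39962 - 30333) = ((19607 - 8540) + (124 + 89)/(8*(70 - 1*7921 - 178)))*9629 = (11067 + (⅛)*213/(70 - 7921 - 178))*9629 = (11067 + (⅛)*213/(-8029))*9629 = (11067 + (⅛)*(-1/8029)*213)*9629 = (11067 - 213/64232)*9629 = (710855331/64232)*9629 = 6844825982199/64232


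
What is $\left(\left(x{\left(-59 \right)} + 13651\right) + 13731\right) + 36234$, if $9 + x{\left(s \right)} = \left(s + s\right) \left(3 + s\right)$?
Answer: $70215$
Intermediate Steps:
$x{\left(s \right)} = -9 + 2 s \left(3 + s\right)$ ($x{\left(s \right)} = -9 + \left(s + s\right) \left(3 + s\right) = -9 + 2 s \left(3 + s\right)$)
$\left(\left(x{\left(-59 \right)} + 13651\right) + 13731\right) + 36234 = \left(\left(\left(-9 + 2 \left(-59\right)^{2} + 6 \left(-59\right)\right) + 13651\right) + 13731\right) + 36234 = \left(\left(\left(-9 + 2 \cdot 3481 - 354\right) + 13651\right) + 13731\right) + 36234 = \left(\left(\left(-9 + 6962 - 354\right) + 13651\right) + 13731\right) + 36234 = \left(\left(6599 + 13651\right) + 13731\right) + 36234 = \left(20250 + 13731\right) + 36234 = 33981 + 36234 = 70215$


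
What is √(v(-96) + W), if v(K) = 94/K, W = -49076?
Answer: I*√7067085/12 ≈ 221.53*I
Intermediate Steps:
√(v(-96) + W) = √(94/(-96) - 49076) = √(94*(-1/96) - 49076) = √(-47/48 - 49076) = √(-2355695/48) = I*√7067085/12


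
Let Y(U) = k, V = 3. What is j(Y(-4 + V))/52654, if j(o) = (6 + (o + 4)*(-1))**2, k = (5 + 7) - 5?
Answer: 25/52654 ≈ 0.00047480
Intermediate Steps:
k = 7 (k = 12 - 5 = 7)
Y(U) = 7
j(o) = (2 - o)**2 (j(o) = (6 + (4 + o)*(-1))**2 = (6 + (-4 - o))**2 = (2 - o)**2)
j(Y(-4 + V))/52654 = (-2 + 7)**2/52654 = 5**2*(1/52654) = 25*(1/52654) = 25/52654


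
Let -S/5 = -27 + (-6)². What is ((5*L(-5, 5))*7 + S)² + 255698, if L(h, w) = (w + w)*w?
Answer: 3162723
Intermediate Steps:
L(h, w) = 2*w² (L(h, w) = (2*w)*w = 2*w²)
S = -45 (S = -5*(-27 + (-6)²) = -5*(-27 + 36) = -5*9 = -45)
((5*L(-5, 5))*7 + S)² + 255698 = ((5*(2*5²))*7 - 45)² + 255698 = ((5*(2*25))*7 - 45)² + 255698 = ((5*50)*7 - 45)² + 255698 = (250*7 - 45)² + 255698 = (1750 - 45)² + 255698 = 1705² + 255698 = 2907025 + 255698 = 3162723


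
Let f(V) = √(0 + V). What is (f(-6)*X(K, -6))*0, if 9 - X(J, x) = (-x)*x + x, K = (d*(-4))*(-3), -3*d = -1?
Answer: 0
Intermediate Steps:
d = ⅓ (d = -⅓*(-1) = ⅓ ≈ 0.33333)
f(V) = √V
K = 4 (K = ((⅓)*(-4))*(-3) = -4/3*(-3) = 4)
X(J, x) = 9 + x² - x (X(J, x) = 9 - ((-x)*x + x) = 9 - (-x² + x) = 9 - (x - x²) = 9 + (x² - x) = 9 + x² - x)
(f(-6)*X(K, -6))*0 = (√(-6)*(9 + (-6)² - 1*(-6)))*0 = ((I*√6)*(9 + 36 + 6))*0 = ((I*√6)*51)*0 = (51*I*√6)*0 = 0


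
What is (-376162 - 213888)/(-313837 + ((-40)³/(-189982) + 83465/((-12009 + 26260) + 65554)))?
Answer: 447302552328775/237911147553512 ≈ 1.8801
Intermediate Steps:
(-376162 - 213888)/(-313837 + ((-40)³/(-189982) + 83465/((-12009 + 26260) + 65554))) = -590050/(-313837 + (-64000*(-1/189982) + 83465/(14251 + 65554))) = -590050/(-313837 + (32000/94991 + 83465/79805)) = -590050/(-313837 + (32000/94991 + 83465*(1/79805))) = -590050/(-313837 + (32000/94991 + 16693/15961)) = -590050/(-313837 + 2096436763/1516151351) = -590050/(-475822295107024/1516151351) = -590050*(-1516151351/475822295107024) = 447302552328775/237911147553512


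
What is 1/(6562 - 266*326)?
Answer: -1/80154 ≈ -1.2476e-5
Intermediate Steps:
1/(6562 - 266*326) = 1/(6562 - 86716) = 1/(-80154) = -1/80154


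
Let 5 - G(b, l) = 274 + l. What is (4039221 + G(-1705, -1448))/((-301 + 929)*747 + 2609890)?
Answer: 288600/219929 ≈ 1.3122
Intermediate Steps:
G(b, l) = -269 - l (G(b, l) = 5 - (274 + l) = 5 + (-274 - l) = -269 - l)
(4039221 + G(-1705, -1448))/((-301 + 929)*747 + 2609890) = (4039221 + (-269 - 1*(-1448)))/((-301 + 929)*747 + 2609890) = (4039221 + (-269 + 1448))/(628*747 + 2609890) = (4039221 + 1179)/(469116 + 2609890) = 4040400/3079006 = 4040400*(1/3079006) = 288600/219929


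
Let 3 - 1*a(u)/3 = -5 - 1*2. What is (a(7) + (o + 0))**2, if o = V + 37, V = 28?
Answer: 9025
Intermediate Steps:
a(u) = 30 (a(u) = 9 - 3*(-5 - 1*2) = 9 - 3*(-5 - 2) = 9 - 3*(-7) = 9 + 21 = 30)
o = 65 (o = 28 + 37 = 65)
(a(7) + (o + 0))**2 = (30 + (65 + 0))**2 = (30 + 65)**2 = 95**2 = 9025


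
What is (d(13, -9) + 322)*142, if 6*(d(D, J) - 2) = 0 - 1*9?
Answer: 45795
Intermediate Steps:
d(D, J) = ½ (d(D, J) = 2 + (0 - 1*9)/6 = 2 + (0 - 9)/6 = 2 + (⅙)*(-9) = 2 - 3/2 = ½)
(d(13, -9) + 322)*142 = (½ + 322)*142 = (645/2)*142 = 45795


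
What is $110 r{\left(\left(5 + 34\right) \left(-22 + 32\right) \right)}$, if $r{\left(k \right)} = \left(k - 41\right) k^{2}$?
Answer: $5839119000$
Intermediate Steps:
$r{\left(k \right)} = k^{2} \left(-41 + k\right)$ ($r{\left(k \right)} = \left(-41 + k\right) k^{2} = k^{2} \left(-41 + k\right)$)
$110 r{\left(\left(5 + 34\right) \left(-22 + 32\right) \right)} = 110 \left(\left(5 + 34\right) \left(-22 + 32\right)\right)^{2} \left(-41 + \left(5 + 34\right) \left(-22 + 32\right)\right) = 110 \left(39 \cdot 10\right)^{2} \left(-41 + 39 \cdot 10\right) = 110 \cdot 390^{2} \left(-41 + 390\right) = 110 \cdot 152100 \cdot 349 = 110 \cdot 53082900 = 5839119000$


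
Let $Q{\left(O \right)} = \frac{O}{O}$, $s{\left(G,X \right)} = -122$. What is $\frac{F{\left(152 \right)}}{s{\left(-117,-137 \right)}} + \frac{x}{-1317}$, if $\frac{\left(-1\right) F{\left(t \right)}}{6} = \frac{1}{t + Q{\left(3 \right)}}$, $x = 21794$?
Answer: $- \frac{7533313}{455243} \approx -16.548$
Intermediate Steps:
$Q{\left(O \right)} = 1$
$F{\left(t \right)} = - \frac{6}{1 + t}$ ($F{\left(t \right)} = - \frac{6}{t + 1} = - \frac{6}{1 + t}$)
$\frac{F{\left(152 \right)}}{s{\left(-117,-137 \right)}} + \frac{x}{-1317} = \frac{\left(-6\right) \frac{1}{1 + 152}}{-122} + \frac{21794}{-1317} = - \frac{6}{153} \left(- \frac{1}{122}\right) + 21794 \left(- \frac{1}{1317}\right) = \left(-6\right) \frac{1}{153} \left(- \frac{1}{122}\right) - \frac{21794}{1317} = \left(- \frac{2}{51}\right) \left(- \frac{1}{122}\right) - \frac{21794}{1317} = \frac{1}{3111} - \frac{21794}{1317} = - \frac{7533313}{455243}$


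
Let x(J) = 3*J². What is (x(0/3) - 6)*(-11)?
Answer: 66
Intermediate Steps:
(x(0/3) - 6)*(-11) = (3*(0/3)² - 6)*(-11) = (3*(0*(⅓))² - 6)*(-11) = (3*0² - 6)*(-11) = (3*0 - 6)*(-11) = (0 - 6)*(-11) = -6*(-11) = 66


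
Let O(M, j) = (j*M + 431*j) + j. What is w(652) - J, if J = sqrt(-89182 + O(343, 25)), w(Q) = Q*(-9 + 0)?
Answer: -5868 - I*sqrt(69807) ≈ -5868.0 - 264.21*I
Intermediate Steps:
w(Q) = -9*Q (w(Q) = Q*(-9) = -9*Q)
O(M, j) = 432*j + M*j (O(M, j) = (M*j + 431*j) + j = (431*j + M*j) + j = 432*j + M*j)
J = I*sqrt(69807) (J = sqrt(-89182 + 25*(432 + 343)) = sqrt(-89182 + 25*775) = sqrt(-89182 + 19375) = sqrt(-69807) = I*sqrt(69807) ≈ 264.21*I)
w(652) - J = -9*652 - I*sqrt(69807) = -5868 - I*sqrt(69807)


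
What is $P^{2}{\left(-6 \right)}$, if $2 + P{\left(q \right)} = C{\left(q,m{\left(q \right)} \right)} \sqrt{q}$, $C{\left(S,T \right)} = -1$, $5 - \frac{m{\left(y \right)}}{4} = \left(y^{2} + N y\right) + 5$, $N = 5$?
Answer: $\left(2 + i \sqrt{6}\right)^{2} \approx -2.0 + 9.798 i$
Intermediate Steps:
$m{\left(y \right)} = - 20 y - 4 y^{2}$ ($m{\left(y \right)} = 20 - 4 \left(\left(y^{2} + 5 y\right) + 5\right) = 20 - 4 \left(5 + y^{2} + 5 y\right) = 20 - \left(20 + 4 y^{2} + 20 y\right) = - 20 y - 4 y^{2}$)
$P{\left(q \right)} = -2 - \sqrt{q}$
$P^{2}{\left(-6 \right)} = \left(-2 - \sqrt{-6}\right)^{2} = \left(-2 - i \sqrt{6}\right)^{2}$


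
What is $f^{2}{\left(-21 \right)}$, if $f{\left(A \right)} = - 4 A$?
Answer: $7056$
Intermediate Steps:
$f^{2}{\left(-21 \right)} = \left(\left(-4\right) \left(-21\right)\right)^{2} = 84^{2} = 7056$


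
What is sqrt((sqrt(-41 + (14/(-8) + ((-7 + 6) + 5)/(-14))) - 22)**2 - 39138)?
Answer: sqrt(-7671048 + (-308 + I*sqrt(8435))**2)/14 ≈ 0.73366 - 196.72*I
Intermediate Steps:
sqrt((sqrt(-41 + (14/(-8) + ((-7 + 6) + 5)/(-14))) - 22)**2 - 39138) = sqrt((sqrt(-41 + (14*(-1/8) + (-1 + 5)*(-1/14))) - 22)**2 - 39138) = sqrt((sqrt(-41 + (-7/4 + 4*(-1/14))) - 22)**2 - 39138) = sqrt((sqrt(-41 + (-7/4 - 2/7)) - 22)**2 - 39138) = sqrt((sqrt(-41 - 57/28) - 22)**2 - 39138) = sqrt((sqrt(-1205/28) - 22)**2 - 39138) = sqrt((I*sqrt(8435)/14 - 22)**2 - 39138) = sqrt((-22 + I*sqrt(8435)/14)**2 - 39138) = sqrt(-39138 + (-22 + I*sqrt(8435)/14)**2)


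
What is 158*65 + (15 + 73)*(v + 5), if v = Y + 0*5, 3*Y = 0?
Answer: 10710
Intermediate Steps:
Y = 0 (Y = (1/3)*0 = 0)
v = 0 (v = 0 + 0*5 = 0 + 0 = 0)
158*65 + (15 + 73)*(v + 5) = 158*65 + (15 + 73)*(0 + 5) = 10270 + 88*5 = 10270 + 440 = 10710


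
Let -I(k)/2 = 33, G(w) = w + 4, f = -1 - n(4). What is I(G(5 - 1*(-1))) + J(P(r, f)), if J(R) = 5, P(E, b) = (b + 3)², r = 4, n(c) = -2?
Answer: -61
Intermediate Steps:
f = 1 (f = -1 - 1*(-2) = -1 + 2 = 1)
P(E, b) = (3 + b)²
G(w) = 4 + w
I(k) = -66 (I(k) = -2*33 = -66)
I(G(5 - 1*(-1))) + J(P(r, f)) = -66 + 5 = -61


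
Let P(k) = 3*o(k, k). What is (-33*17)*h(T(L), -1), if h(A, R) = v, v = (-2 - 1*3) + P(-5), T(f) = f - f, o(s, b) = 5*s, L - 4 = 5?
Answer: 44880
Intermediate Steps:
L = 9 (L = 4 + 5 = 9)
T(f) = 0
P(k) = 15*k (P(k) = 3*(5*k) = 15*k)
v = -80 (v = (-2 - 1*3) + 15*(-5) = (-2 - 3) - 75 = -5 - 75 = -80)
h(A, R) = -80
(-33*17)*h(T(L), -1) = -33*17*(-80) = -561*(-80) = 44880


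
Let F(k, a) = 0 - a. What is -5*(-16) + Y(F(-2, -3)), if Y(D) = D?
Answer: 83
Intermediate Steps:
F(k, a) = -a
-5*(-16) + Y(F(-2, -3)) = -5*(-16) - 1*(-3) = 80 + 3 = 83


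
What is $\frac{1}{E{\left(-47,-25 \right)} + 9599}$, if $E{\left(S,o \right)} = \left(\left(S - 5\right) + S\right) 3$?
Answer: $\frac{1}{9302} \approx 0.0001075$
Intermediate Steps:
$E{\left(S,o \right)} = -15 + 6 S$ ($E{\left(S,o \right)} = \left(\left(-5 + S\right) + S\right) 3 = \left(-5 + 2 S\right) 3 = -15 + 6 S$)
$\frac{1}{E{\left(-47,-25 \right)} + 9599} = \frac{1}{\left(-15 + 6 \left(-47\right)\right) + 9599} = \frac{1}{\left(-15 - 282\right) + 9599} = \frac{1}{-297 + 9599} = \frac{1}{9302}$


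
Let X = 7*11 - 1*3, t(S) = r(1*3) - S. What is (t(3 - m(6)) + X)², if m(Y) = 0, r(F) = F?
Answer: 5476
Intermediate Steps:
t(S) = 3 - S (t(S) = 1*3 - S = 3 - S)
X = 74 (X = 77 - 3 = 74)
(t(3 - m(6)) + X)² = ((3 - (3 - 1*0)) + 74)² = ((3 - (3 + 0)) + 74)² = ((3 - 1*3) + 74)² = ((3 - 3) + 74)² = (0 + 74)² = 74² = 5476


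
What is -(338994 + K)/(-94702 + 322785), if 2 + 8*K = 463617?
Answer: -3175567/1824664 ≈ -1.7404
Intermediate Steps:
K = 463615/8 (K = -¼ + (⅛)*463617 = -¼ + 463617/8 = 463615/8 ≈ 57952.)
-(338994 + K)/(-94702 + 322785) = -(338994 + 463615/8)/(-94702 + 322785) = -3175567/(8*228083) = -1*3175567/1824664 = -3175567/1824664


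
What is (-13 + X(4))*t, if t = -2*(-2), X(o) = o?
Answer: -36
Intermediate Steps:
t = 4
(-13 + X(4))*t = (-13 + 4)*4 = -9*4 = -36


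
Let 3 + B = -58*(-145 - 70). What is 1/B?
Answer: 1/12467 ≈ 8.0212e-5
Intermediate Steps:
B = 12467 (B = -3 - 58*(-145 - 70) = -3 - 58*(-215) = -3 + 12470 = 12467)
1/B = 1/12467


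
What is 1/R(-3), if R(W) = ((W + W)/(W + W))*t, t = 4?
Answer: 1/4 ≈ 0.25000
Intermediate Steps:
R(W) = 4 (R(W) = ((W + W)/(W + W))*4 = ((2*W)/((2*W)))*4 = ((2*W)*(1/(2*W)))*4 = 1*4 = 4)
1/R(-3) = 1/4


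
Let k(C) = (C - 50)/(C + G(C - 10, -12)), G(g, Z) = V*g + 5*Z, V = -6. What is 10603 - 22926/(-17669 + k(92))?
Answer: 43094709253/4063891 ≈ 10604.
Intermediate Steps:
G(g, Z) = -6*g + 5*Z
k(C) = -(-50 + C)/(5*C) (k(C) = (C - 50)/(C + (-6*(C - 10) + 5*(-12))) = (-50 + C)/(C + (-6*(-10 + C) - 60)) = (-50 + C)/(C + ((60 - 6*C) - 60)) = (-50 + C)/(C - 6*C) = (-50 + C)/((-5*C)) = (-50 + C)*(-1/(5*C)) = -(-50 + C)/(5*C))
10603 - 22926/(-17669 + k(92)) = 10603 - 22926/(-17669 + (1/5)*(50 - 1*92)/92) = 10603 - 22926/(-17669 + (1/5)*(1/92)*(50 - 92)) = 10603 - 22926/(-17669 + (1/5)*(1/92)*(-42)) = 10603 - 22926/(-17669 - 21/230) = 10603 - 22926/(-4063891/230) = 10603 - 22926*(-230/4063891) = 10603 + 5272980/4063891 = 43094709253/4063891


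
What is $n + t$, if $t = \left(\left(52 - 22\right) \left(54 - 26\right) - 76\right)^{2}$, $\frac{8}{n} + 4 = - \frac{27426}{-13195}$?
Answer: $\frac{1057065916}{1811} \approx 5.8369 \cdot 10^{5}$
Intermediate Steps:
$n = - \frac{7540}{1811}$ ($n = \frac{8}{-4 - \frac{27426}{-13195}} = \frac{8}{-4 - - \frac{3918}{1885}} = \frac{8}{-4 + \frac{3918}{1885}} = \frac{8}{- \frac{3622}{1885}} = 8 \left(- \frac{1885}{3622}\right) = - \frac{7540}{1811} \approx -4.1634$)
$t = 583696$ ($t = \left(30 \cdot 28 - 76\right)^{2} = \left(840 - 76\right)^{2} = 764^{2} = 583696$)
$n + t = - \frac{7540}{1811} + 583696 = \frac{1057065916}{1811}$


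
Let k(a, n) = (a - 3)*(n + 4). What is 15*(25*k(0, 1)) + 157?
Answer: -5468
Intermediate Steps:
k(a, n) = (-3 + a)*(4 + n)
15*(25*k(0, 1)) + 157 = 15*(25*(-12 - 3*1 + 4*0 + 0*1)) + 157 = 15*(25*(-12 - 3 + 0 + 0)) + 157 = 15*(25*(-15)) + 157 = 15*(-375) + 157 = -5625 + 157 = -5468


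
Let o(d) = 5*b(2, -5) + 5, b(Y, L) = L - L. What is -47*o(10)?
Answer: -235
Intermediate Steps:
b(Y, L) = 0
o(d) = 5 (o(d) = 5*0 + 5 = 0 + 5 = 5)
-47*o(10) = -47*5 = -235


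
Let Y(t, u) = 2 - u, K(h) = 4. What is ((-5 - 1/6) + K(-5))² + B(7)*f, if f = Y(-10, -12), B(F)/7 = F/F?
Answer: 3577/36 ≈ 99.361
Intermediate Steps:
B(F) = 7 (B(F) = 7*(F/F) = 7*1 = 7)
f = 14 (f = 2 - 1*(-12) = 2 + 12 = 14)
((-5 - 1/6) + K(-5))² + B(7)*f = ((-5 - 1/6) + 4)² + 7*14 = ((-5 - 1*⅙) + 4)² + 98 = ((-5 - ⅙) + 4)² + 98 = (-31/6 + 4)² + 98 = (-7/6)² + 98 = 49/36 + 98 = 3577/36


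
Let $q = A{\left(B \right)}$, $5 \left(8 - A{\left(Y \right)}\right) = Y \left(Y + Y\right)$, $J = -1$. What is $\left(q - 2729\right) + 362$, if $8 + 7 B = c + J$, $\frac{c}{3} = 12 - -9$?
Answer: $- \frac{583787}{245} \approx -2382.8$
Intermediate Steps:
$c = 63$ ($c = 3 \left(12 - -9\right) = 3 \left(12 + 9\right) = 3 \cdot 21 = 63$)
$B = \frac{54}{7}$ ($B = - \frac{8}{7} + \frac{63 - 1}{7} = - \frac{8}{7} + \frac{1}{7} \cdot 62 = - \frac{8}{7} + \frac{62}{7} = \frac{54}{7} \approx 7.7143$)
$A{\left(Y \right)} = 8 - \frac{2 Y^{2}}{5}$ ($A{\left(Y \right)} = 8 - \frac{Y \left(Y + Y\right)}{5} = 8 - \frac{Y 2 Y}{5} = 8 - \frac{2 Y^{2}}{5}$)
$q = - \frac{3872}{245}$ ($q = 8 - \frac{2 \left(\frac{54}{7}\right)^{2}}{5} = 8 - \frac{5832}{245} = - \frac{3872}{245} \approx -15.804$)
$\left(q - 2729\right) + 362 = \left(- \frac{3872}{245} - 2729\right) + 362 = - \frac{672477}{245} + 362 = - \frac{583787}{245}$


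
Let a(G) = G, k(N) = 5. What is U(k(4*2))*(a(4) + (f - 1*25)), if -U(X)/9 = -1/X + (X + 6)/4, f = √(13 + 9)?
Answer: 9639/20 - 459*√22/20 ≈ 374.31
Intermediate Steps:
f = √22 ≈ 4.6904
U(X) = -27/2 + 9/X - 9*X/4 (U(X) = -9*(-1/X + (X + 6)/4) = -9*(-1/X + (6 + X)*(¼)) = -9*(-1/X + (3/2 + X/4)) = -9*(3/2 - 1/X + X/4) = -27/2 + 9/X - 9*X/4)
U(k(4*2))*(a(4) + (f - 1*25)) = ((9/4)*(4 - 1*5*(6 + 5))/5)*(4 + (√22 - 1*25)) = ((9/4)*(⅕)*(4 - 1*5*11))*(4 + (√22 - 25)) = ((9/4)*(⅕)*(4 - 55))*(4 + (-25 + √22)) = ((9/4)*(⅕)*(-51))*(-21 + √22) = -459*(-21 + √22)/20 = 9639/20 - 459*√22/20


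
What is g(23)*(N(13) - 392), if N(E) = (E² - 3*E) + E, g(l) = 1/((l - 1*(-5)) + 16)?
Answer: -249/44 ≈ -5.6591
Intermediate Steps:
g(l) = 1/(21 + l) (g(l) = 1/((l + 5) + 16) = 1/((5 + l) + 16) = 1/(21 + l))
N(E) = E² - 2*E
g(23)*(N(13) - 392) = (13*(-2 + 13) - 392)/(21 + 23) = (13*11 - 392)/44 = (143 - 392)/44 = (1/44)*(-249) = -249/44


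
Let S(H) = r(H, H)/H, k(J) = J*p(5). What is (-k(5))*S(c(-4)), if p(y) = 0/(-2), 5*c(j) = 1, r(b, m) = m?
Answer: 0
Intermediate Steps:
c(j) = 1/5 (c(j) = (1/5)*1 = 1/5)
p(y) = 0 (p(y) = 0*(-1/2) = 0)
k(J) = 0 (k(J) = J*0 = 0)
S(H) = 1 (S(H) = H/H = 1)
(-k(5))*S(c(-4)) = -1*0*1 = 0*1 = 0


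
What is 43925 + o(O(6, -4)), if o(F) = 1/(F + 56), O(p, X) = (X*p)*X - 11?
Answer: 6193426/141 ≈ 43925.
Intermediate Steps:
O(p, X) = -11 + p*X**2 (O(p, X) = p*X**2 - 11 = -11 + p*X**2)
o(F) = 1/(56 + F)
43925 + o(O(6, -4)) = 43925 + 1/(56 + (-11 + 6*(-4)**2)) = 43925 + 1/(56 + (-11 + 6*16)) = 43925 + 1/(56 + (-11 + 96)) = 43925 + 1/(56 + 85) = 43925 + 1/141 = 6193426/141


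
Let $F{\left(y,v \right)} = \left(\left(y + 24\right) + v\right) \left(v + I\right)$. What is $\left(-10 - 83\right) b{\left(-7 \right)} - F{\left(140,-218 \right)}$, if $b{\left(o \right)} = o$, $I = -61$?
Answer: $-14415$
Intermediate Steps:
$F{\left(y,v \right)} = \left(-61 + v\right) \left(24 + v + y\right)$ ($F{\left(y,v \right)} = \left(\left(y + 24\right) + v\right) \left(v - 61\right) = \left(\left(24 + y\right) + v\right) \left(-61 + v\right) = \left(24 + v + y\right) \left(-61 + v\right) = \left(-61 + v\right) \left(24 + v + y\right)$)
$\left(-10 - 83\right) b{\left(-7 \right)} - F{\left(140,-218 \right)} = \left(-10 - 83\right) \left(-7\right) - \left(-1464 + \left(-218\right)^{2} - 8540 - -8066 - 30520\right) = \left(-93\right) \left(-7\right) - \left(-1464 + 47524 - 8540 + 8066 - 30520\right) = 651 - 15066 = -14415$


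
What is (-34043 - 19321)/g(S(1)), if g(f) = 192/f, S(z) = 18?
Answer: -40023/8 ≈ -5002.9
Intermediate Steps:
(-34043 - 19321)/g(S(1)) = (-34043 - 19321)/((192/18)) = -53364/(192*(1/18)) = -53364/32/3 = -53364*3/32 = -40023/8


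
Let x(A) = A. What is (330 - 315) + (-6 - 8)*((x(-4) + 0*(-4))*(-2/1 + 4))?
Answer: 127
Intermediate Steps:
(330 - 315) + (-6 - 8)*((x(-4) + 0*(-4))*(-2/1 + 4)) = (330 - 315) + (-6 - 8)*((-4 + 0*(-4))*(-2/1 + 4)) = 15 - 14*(-4 + 0)*(-2*1 + 4) = 15 - (-56)*(-2 + 4) = 15 - (-56)*2 = 15 - 14*(-8) = 15 + 112 = 127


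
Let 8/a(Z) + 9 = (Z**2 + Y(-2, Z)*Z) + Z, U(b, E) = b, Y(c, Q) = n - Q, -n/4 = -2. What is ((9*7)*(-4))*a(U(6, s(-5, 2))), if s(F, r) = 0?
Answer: -224/5 ≈ -44.800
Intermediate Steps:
n = 8 (n = -4*(-2) = 8)
Y(c, Q) = 8 - Q
a(Z) = 8/(-9 + Z + Z**2 + Z*(8 - Z)) (a(Z) = 8/(-9 + ((Z**2 + (8 - Z)*Z) + Z)) = 8/(-9 + ((Z**2 + Z*(8 - Z)) + Z)) = 8/(-9 + (Z + Z**2 + Z*(8 - Z))) = 8/(-9 + Z + Z**2 + Z*(8 - Z)))
((9*7)*(-4))*a(U(6, s(-5, 2))) = ((9*7)*(-4))*(8/(9*(-1 + 6))) = (63*(-4))*((8/9)/5) = -224/5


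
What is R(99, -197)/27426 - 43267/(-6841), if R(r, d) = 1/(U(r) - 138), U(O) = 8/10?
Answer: 814035514807/128708188476 ≈ 6.3247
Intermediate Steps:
U(O) = 4/5 (U(O) = 8*(1/10) = 4/5)
R(r, d) = -5/686 (R(r, d) = 1/(4/5 - 138) = 1/(-686/5) = -5/686)
R(99, -197)/27426 - 43267/(-6841) = -5/686/27426 - 43267/(-6841) = -5/686*1/27426 - 43267*(-1/6841) = -5/18814236 + 43267/6841 = 814035514807/128708188476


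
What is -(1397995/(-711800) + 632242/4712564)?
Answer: 306905552679/167720152760 ≈ 1.8299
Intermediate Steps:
-(1397995/(-711800) + 632242/4712564) = -(1397995*(-1/711800) + 632242*(1/4712564)) = -(-279599/142360 + 316121/2356282) = -1*(-306905552679/167720152760) = 306905552679/167720152760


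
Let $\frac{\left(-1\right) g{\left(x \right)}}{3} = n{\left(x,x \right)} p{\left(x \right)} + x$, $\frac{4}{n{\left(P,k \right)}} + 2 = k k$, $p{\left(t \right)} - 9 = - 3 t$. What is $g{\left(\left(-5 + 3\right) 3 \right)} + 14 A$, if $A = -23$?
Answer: $- \frac{5330}{17} \approx -313.53$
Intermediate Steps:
$p{\left(t \right)} = 9 - 3 t$
$n{\left(P,k \right)} = \frac{4}{-2 + k^{2}}$ ($n{\left(P,k \right)} = \frac{4}{-2 + k k} = \frac{4}{-2 + k^{2}}$)
$g{\left(x \right)} = - 3 x - \frac{12 \left(9 - 3 x\right)}{-2 + x^{2}}$ ($g{\left(x \right)} = - 3 \left(\frac{4}{-2 + x^{2}} \left(9 - 3 x\right) + x\right) = - 3 \left(\frac{4 \left(9 - 3 x\right)}{-2 + x^{2}} + x\right) = - 3 \left(x + \frac{4 \left(9 - 3 x\right)}{-2 + x^{2}}\right) = - 3 x - \frac{12 \left(9 - 3 x\right)}{-2 + x^{2}}$)
$g{\left(\left(-5 + 3\right) 3 \right)} + 14 A = \frac{3 \left(-36 - \left(\left(-5 + 3\right) 3\right)^{3} + 14 \left(-5 + 3\right) 3\right)}{-2 + \left(\left(-5 + 3\right) 3\right)^{2}} + 14 \left(-23\right) = \frac{3 \left(-36 - \left(\left(-2\right) 3\right)^{3} + 14 \left(\left(-2\right) 3\right)\right)}{-2 + \left(\left(-2\right) 3\right)^{2}} - 322 = \frac{3 \left(-36 - \left(-6\right)^{3} + 14 \left(-6\right)\right)}{-2 + \left(-6\right)^{2}} - 322 = \frac{3 \left(-36 - -216 - 84\right)}{-2 + 36} - 322 = \frac{3 \left(-36 + 216 - 84\right)}{34} - 322 = 3 \cdot \frac{1}{34} \cdot 96 - 322 = \frac{144}{17} - 322 = - \frac{5330}{17}$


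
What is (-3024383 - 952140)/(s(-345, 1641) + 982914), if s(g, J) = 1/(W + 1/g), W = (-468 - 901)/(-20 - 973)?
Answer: -208242556464/51473278417 ≈ -4.0456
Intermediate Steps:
W = 1369/993 (W = -1369/(-993) = -1369*(-1/993) = 1369/993 ≈ 1.3787)
s(g, J) = 1/(1369/993 + 1/g)
(-3024383 - 952140)/(s(-345, 1641) + 982914) = (-3024383 - 952140)/(993*(-345)/(993 + 1369*(-345)) + 982914) = -3976523/(993*(-345)/(993 - 472305) + 982914) = -3976523/(993*(-345)/(-471312) + 982914) = -3976523/(993*(-345)*(-1/471312) + 982914) = -3976523/(38065/52368 + 982914) = -3976523/51473278417/52368 = -3976523*52368/51473278417 = -208242556464/51473278417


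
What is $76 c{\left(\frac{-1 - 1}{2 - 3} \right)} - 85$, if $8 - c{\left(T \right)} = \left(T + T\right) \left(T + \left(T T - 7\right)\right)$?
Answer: $827$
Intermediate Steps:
$c{\left(T \right)} = 8 - 2 T \left(-7 + T + T^{2}\right)$ ($c{\left(T \right)} = 8 - \left(T + T\right) \left(T + \left(T T - 7\right)\right) = 8 - 2 T \left(T + \left(T^{2} - 7\right)\right) = 8 - 2 T \left(T + \left(-7 + T^{2}\right)\right) = 8 - 2 T \left(-7 + T + T^{2}\right)$)
$76 c{\left(\frac{-1 - 1}{2 - 3} \right)} - 85 = 76 \left(8 - 2 \left(\frac{-1 - 1}{2 - 3}\right)^{2} - 2 \left(\frac{-1 - 1}{2 - 3}\right)^{3} + 14 \frac{-1 - 1}{2 - 3}\right) - 85 = 76 \left(8 - 2 \left(- \frac{2}{-1}\right)^{2} - 2 \left(- \frac{2}{-1}\right)^{3} + 14 \left(- \frac{2}{-1}\right)\right) - 85 = 76 \left(8 - 2 \left(\left(-2\right) \left(-1\right)\right)^{2} - 2 \left(\left(-2\right) \left(-1\right)\right)^{3} + 14 \left(\left(-2\right) \left(-1\right)\right)\right) - 85 = 76 \left(8 - 2 \cdot 2^{2} - 2 \cdot 2^{3} + 14 \cdot 2\right) - 85 = 76 \left(8 - 8 - 16 + 28\right) - 85 = 76 \cdot 12 - 85 = 912 - 85 = 827$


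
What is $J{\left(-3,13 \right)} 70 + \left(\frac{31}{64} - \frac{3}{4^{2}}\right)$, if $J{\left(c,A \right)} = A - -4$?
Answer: $\frac{76179}{64} \approx 1190.3$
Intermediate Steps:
$J{\left(c,A \right)} = 4 + A$ ($J{\left(c,A \right)} = A + 4 = 4 + A$)
$J{\left(-3,13 \right)} 70 + \left(\frac{31}{64} - \frac{3}{4^{2}}\right) = \left(4 + 13\right) 70 + \left(\frac{31}{64} - \frac{3}{4^{2}}\right) = 17 \cdot 70 + \left(31 \cdot \frac{1}{64} - \frac{3}{16}\right) = 1190 + \left(\frac{31}{64} - \frac{3}{16}\right) = 1190 + \frac{19}{64} = \frac{76179}{64}$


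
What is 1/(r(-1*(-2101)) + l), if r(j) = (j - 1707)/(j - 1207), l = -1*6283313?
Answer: -447/2808640714 ≈ -1.5915e-7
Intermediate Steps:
l = -6283313
r(j) = (-1707 + j)/(-1207 + j)
1/(r(-1*(-2101)) + l) = 1/((-1707 - 1*(-2101))/(-1207 - 1*(-2101)) - 6283313) = 1/((-1707 + 2101)/(-1207 + 2101) - 6283313) = 1/(394/894 - 6283313) = 1/((1/894)*394 - 6283313) = 1/(197/447 - 6283313) = 1/(-2808640714/447) = -447/2808640714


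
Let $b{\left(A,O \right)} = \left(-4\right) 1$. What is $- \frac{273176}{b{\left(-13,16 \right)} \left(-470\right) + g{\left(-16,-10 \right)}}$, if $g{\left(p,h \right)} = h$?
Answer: $- \frac{136588}{935} \approx -146.08$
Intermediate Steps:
$b{\left(A,O \right)} = -4$
$- \frac{273176}{b{\left(-13,16 \right)} \left(-470\right) + g{\left(-16,-10 \right)}} = - \frac{273176}{\left(-4\right) \left(-470\right) - 10} = - \frac{273176}{1880 - 10} = - \frac{273176}{1870} = \left(-273176\right) \frac{1}{1870} = - \frac{136588}{935}$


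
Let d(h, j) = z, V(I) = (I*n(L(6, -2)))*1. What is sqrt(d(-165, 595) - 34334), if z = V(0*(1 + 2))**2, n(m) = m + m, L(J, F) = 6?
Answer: I*sqrt(34334) ≈ 185.29*I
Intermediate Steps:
n(m) = 2*m
V(I) = 12*I (V(I) = (I*(2*6))*1 = (I*12)*1 = (12*I)*1 = 12*I)
z = 0 (z = (12*(0*(1 + 2)))**2 = (12*(0*3))**2 = (12*0)**2 = 0**2 = 0)
d(h, j) = 0
sqrt(d(-165, 595) - 34334) = sqrt(0 - 34334) = sqrt(-34334) = I*sqrt(34334)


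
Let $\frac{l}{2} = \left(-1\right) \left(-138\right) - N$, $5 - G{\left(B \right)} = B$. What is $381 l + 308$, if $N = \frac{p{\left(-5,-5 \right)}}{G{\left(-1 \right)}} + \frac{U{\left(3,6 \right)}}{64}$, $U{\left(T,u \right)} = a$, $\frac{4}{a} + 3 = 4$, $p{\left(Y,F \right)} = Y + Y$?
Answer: $\frac{853491}{8} \approx 1.0669 \cdot 10^{5}$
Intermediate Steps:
$p{\left(Y,F \right)} = 2 Y$
$a = 4$ ($a = \frac{4}{-3 + 4} = \frac{4}{1} = 4 \cdot 1 = 4$)
$U{\left(T,u \right)} = 4$
$G{\left(B \right)} = 5 - B$
$N = - \frac{77}{48}$ ($N = \frac{2 \left(-5\right)}{5 - -1} + \frac{4}{64} = - \frac{10}{5 + 1} + 4 \cdot \frac{1}{64} = - \frac{10}{6} + \frac{1}{16} = \left(-10\right) \frac{1}{6} + \frac{1}{16} = - \frac{5}{3} + \frac{1}{16} = - \frac{77}{48} \approx -1.6042$)
$l = \frac{6701}{24}$ ($l = 2 \left(\left(-1\right) \left(-138\right) - - \frac{77}{48}\right) = 2 \left(138 + \frac{77}{48}\right) = 2 \cdot \frac{6701}{48} = \frac{6701}{24} \approx 279.21$)
$381 l + 308 = 381 \cdot \frac{6701}{24} + 308 = \frac{851027}{8} + 308 = \frac{853491}{8}$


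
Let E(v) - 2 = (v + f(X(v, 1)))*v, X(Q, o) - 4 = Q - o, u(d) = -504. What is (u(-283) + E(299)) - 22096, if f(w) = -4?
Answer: 65607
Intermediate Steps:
X(Q, o) = 4 + Q - o (X(Q, o) = 4 + (Q - o) = 4 + Q - o)
E(v) = 2 + v*(-4 + v) (E(v) = 2 + (v - 4)*v = 2 + (-4 + v)*v = 2 + v*(-4 + v))
(u(-283) + E(299)) - 22096 = (-504 + (2 + 299² - 4*299)) - 22096 = (-504 + (2 + 89401 - 1196)) - 22096 = (-504 + 88207) - 22096 = 87703 - 22096 = 65607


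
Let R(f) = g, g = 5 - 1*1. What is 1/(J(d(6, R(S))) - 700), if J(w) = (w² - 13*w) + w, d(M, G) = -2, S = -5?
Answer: -1/672 ≈ -0.0014881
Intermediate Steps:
g = 4 (g = 5 - 1 = 4)
R(f) = 4
J(w) = w² - 12*w
1/(J(d(6, R(S))) - 700) = 1/(-2*(-12 - 2) - 700) = 1/(-2*(-14) - 700) = 1/(28 - 700) = 1/(-672) = -1/672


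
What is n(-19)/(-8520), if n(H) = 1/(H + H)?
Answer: 1/323760 ≈ 3.0887e-6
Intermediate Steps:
n(H) = 1/(2*H)
n(-19)/(-8520) = ((½)/(-19))/(-8520) = ((½)*(-1/19))*(-1/8520) = -1/38*(-1/8520) = 1/323760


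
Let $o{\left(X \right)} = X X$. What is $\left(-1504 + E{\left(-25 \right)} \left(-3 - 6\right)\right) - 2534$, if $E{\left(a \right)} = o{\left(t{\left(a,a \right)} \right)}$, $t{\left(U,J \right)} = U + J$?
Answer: $-26538$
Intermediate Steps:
$t{\left(U,J \right)} = J + U$
$o{\left(X \right)} = X^{2}$
$E{\left(a \right)} = 4 a^{2}$ ($E{\left(a \right)} = \left(a + a\right)^{2} = \left(2 a\right)^{2} = 4 a^{2}$)
$\left(-1504 + E{\left(-25 \right)} \left(-3 - 6\right)\right) - 2534 = \left(-1504 + 4 \left(-25\right)^{2} \left(-3 - 6\right)\right) - 2534 = \left(-1504 + 4 \cdot 625 \left(-3 - 6\right)\right) - 2534 = \left(-1504 + 2500 \left(-9\right)\right) - 2534 = \left(-1504 - 22500\right) - 2534 = -24004 - 2534 = -26538$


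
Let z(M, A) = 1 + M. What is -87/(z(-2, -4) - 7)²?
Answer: -87/64 ≈ -1.3594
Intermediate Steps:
-87/(z(-2, -4) - 7)² = -87/((1 - 2) - 7)² = -87/(-1 - 7)² = -87/((-8)²) = -87/64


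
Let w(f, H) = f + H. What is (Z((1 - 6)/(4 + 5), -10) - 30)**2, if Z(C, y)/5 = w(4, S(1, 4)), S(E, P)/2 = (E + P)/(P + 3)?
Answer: 400/49 ≈ 8.1633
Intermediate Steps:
S(E, P) = 2*(E + P)/(3 + P) (S(E, P) = 2*((E + P)/(P + 3)) = 2*((E + P)/(3 + P)) = 2*(E + P)/(3 + P))
w(f, H) = H + f
Z(C, y) = 190/7 (Z(C, y) = 5*(2*(1 + 4)/(3 + 4) + 4) = 5*(2*5/7 + 4) = 5*(2*(1/7)*5 + 4) = 5*(10/7 + 4) = 5*(38/7) = 190/7)
(Z((1 - 6)/(4 + 5), -10) - 30)**2 = (190/7 - 30)**2 = (-20/7)**2 = 400/49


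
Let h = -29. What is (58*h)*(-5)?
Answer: 8410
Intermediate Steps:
(58*h)*(-5) = (58*(-29))*(-5) = -1682*(-5) = 8410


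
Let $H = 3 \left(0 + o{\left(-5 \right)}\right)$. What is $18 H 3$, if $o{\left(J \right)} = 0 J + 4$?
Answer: $648$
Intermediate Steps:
$o{\left(J \right)} = 4$ ($o{\left(J \right)} = 0 + 4 = 4$)
$H = 12$ ($H = 3 \left(0 + 4\right) = 3 \cdot 4 = 12$)
$18 H 3 = 18 \cdot 12 \cdot 3 = 216 \cdot 3 = 648$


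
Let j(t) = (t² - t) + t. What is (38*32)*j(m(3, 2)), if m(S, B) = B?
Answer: 4864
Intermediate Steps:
j(t) = t²
(38*32)*j(m(3, 2)) = (38*32)*2² = 1216*4 = 4864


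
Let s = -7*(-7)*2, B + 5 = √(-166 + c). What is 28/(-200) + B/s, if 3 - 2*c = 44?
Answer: -234/1225 + I*√746/196 ≈ -0.19102 + 0.13935*I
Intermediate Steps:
c = -41/2 (c = 3/2 - ½*44 = 3/2 - 22 = -41/2 ≈ -20.500)
B = -5 + I*√746/2 (B = -5 + √(-166 - 41/2) = -5 + √(-373/2) = -5 + I*√746/2 ≈ -5.0 + 13.656*I)
s = 98 (s = 49*2 = 98)
28/(-200) + B/s = 28/(-200) + (-5 + I*√746/2)/98 = 28*(-1/200) + (-5 + I*√746/2)*(1/98) = -7/50 + (-5/98 + I*√746/196) = -234/1225 + I*√746/196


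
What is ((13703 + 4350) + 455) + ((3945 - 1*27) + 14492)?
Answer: 36918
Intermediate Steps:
((13703 + 4350) + 455) + ((3945 - 1*27) + 14492) = (18053 + 455) + ((3945 - 27) + 14492) = 18508 + (3918 + 14492) = 18508 + 18410 = 36918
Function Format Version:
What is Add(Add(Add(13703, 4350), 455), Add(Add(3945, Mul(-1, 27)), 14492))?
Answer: 36918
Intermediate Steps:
Add(Add(Add(13703, 4350), 455), Add(Add(3945, Mul(-1, 27)), 14492)) = Add(Add(18053, 455), Add(Add(3945, -27), 14492)) = Add(18508, Add(3918, 14492)) = Add(18508, 18410) = 36918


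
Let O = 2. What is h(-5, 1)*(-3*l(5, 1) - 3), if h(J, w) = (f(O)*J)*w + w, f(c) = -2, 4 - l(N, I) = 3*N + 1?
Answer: 363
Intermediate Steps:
l(N, I) = 3 - 3*N (l(N, I) = 4 - (3*N + 1) = 4 - (1 + 3*N) = 4 + (-1 - 3*N) = 3 - 3*N)
h(J, w) = w - 2*J*w (h(J, w) = (-2*J)*w + w = -2*J*w + w = w - 2*J*w)
h(-5, 1)*(-3*l(5, 1) - 3) = (1*(1 - 2*(-5)))*(-3*(3 - 3*5) - 3) = (1*(1 + 10))*(-3*(3 - 15) - 3) = (1*11)*(-3*(-12) - 3) = 11*(36 - 3) = 11*33 = 363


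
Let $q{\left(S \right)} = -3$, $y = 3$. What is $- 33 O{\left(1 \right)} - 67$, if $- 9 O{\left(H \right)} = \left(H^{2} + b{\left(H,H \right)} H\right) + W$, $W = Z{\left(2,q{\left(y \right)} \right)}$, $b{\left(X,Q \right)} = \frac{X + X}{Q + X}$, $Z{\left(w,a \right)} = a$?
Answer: $- \frac{212}{3} \approx -70.667$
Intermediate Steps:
$b{\left(X,Q \right)} = \frac{2 X}{Q + X}$
$W = -3$
$O{\left(H \right)} = \frac{1}{3} - \frac{H}{9} - \frac{H^{2}}{9}$ ($O{\left(H \right)} = - \frac{\left(H^{2} + \frac{2 H}{H + H} H\right) - 3}{9} = - \frac{\left(H^{2} + \frac{2 H}{2 H} H\right) - 3}{9} = - \frac{\left(H^{2} + 2 H \frac{1}{2 H} H\right) - 3}{9} = - \frac{\left(H^{2} + 1 H\right) - 3}{9} = - \frac{\left(H^{2} + H\right) - 3}{9} = - \frac{\left(H + H^{2}\right) - 3}{9} = - \frac{-3 + H + H^{2}}{9} = \frac{1}{3} - \frac{H}{9} - \frac{H^{2}}{9}$)
$- 33 O{\left(1 \right)} - 67 = - 33 \left(\frac{1}{3} - \frac{1}{9} - \frac{1^{2}}{9}\right) - 67 = - 33 \left(\frac{1}{3} - \frac{1}{9} - \frac{1}{9}\right) - 67 = \left(-33\right) \frac{1}{9} - 67 = - \frac{11}{3} - 67 = - \frac{212}{3}$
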